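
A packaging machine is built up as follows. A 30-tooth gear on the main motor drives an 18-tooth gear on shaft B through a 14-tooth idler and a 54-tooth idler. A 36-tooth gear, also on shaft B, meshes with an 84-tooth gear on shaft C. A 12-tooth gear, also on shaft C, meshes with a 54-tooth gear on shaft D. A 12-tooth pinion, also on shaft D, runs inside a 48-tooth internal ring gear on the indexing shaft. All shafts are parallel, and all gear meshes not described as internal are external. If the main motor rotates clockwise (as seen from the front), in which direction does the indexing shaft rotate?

the main motor → shaft B: driver → idler → idler → driven is 3 external meshes, 3 reversals → CCW.
shaft B → shaft C: external mesh, 1 reversal → CW.
shaft C → shaft D: external mesh, 1 reversal → CCW.
shaft D → the indexing shaft: internal mesh, same direction → CCW.
5 reversals in total — an odd number — so the indexing shaft turns opposite to the main motor.

counterclockwise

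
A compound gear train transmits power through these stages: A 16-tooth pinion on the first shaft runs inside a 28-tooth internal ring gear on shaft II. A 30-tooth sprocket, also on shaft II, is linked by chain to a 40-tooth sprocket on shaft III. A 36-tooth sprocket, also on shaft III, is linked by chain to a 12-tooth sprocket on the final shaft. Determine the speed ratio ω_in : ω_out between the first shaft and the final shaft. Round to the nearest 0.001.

Each stage contributes driven/driver: internal gear 28/16 = 1.75, chain 40/30 = 1.3333, chain 12/36 = 0.33333.
Overall: 1.75 × 1.3333 × 0.33333 = 0.77778.

0.778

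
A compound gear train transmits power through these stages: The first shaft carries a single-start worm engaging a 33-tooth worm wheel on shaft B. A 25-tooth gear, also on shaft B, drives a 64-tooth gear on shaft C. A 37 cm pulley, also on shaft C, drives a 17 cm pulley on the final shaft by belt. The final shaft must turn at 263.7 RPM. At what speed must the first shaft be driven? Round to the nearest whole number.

Overall ratio R = 33 × 2.56 × 0.45946 = 38.815.
Required input speed = output speed × R = 263.7 × 38.815 = 10236 RPM.

10236 RPM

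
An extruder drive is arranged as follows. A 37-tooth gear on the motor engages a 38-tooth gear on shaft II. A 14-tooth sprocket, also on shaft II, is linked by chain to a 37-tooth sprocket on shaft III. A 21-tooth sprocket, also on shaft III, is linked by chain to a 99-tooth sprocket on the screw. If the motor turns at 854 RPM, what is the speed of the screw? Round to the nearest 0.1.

Gear mesh: ratio = 38/37 = 1.027, so shaft II turns at 854 / 1.027 = 831.53 RPM.
Chain: ratio = 37/14 = 2.6429, so shaft III turns at 831.53 / 2.6429 = 314.63 RPM.
Chain: ratio = 99/21 = 4.7143, so the screw turns at 314.63 / 4.7143 = 66.74 RPM.

66.7 RPM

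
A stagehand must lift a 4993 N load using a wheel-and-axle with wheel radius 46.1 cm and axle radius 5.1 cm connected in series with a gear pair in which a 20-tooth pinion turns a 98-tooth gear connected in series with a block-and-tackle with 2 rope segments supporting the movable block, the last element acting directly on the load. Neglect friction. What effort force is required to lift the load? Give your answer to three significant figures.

56.4 N

Wheel-and-axle MA = R/r = 46.1/5.1 = 9.0392.
Gear pair MA = 98/20 = 4.9.
Block-and-tackle MA = number of supporting rope parts = 2.
Combined ideal MA = 9.0392 × 4.9 × 2 = 88.584.
Effort = load / MA = 4993 / 88.584 = 56.364 N.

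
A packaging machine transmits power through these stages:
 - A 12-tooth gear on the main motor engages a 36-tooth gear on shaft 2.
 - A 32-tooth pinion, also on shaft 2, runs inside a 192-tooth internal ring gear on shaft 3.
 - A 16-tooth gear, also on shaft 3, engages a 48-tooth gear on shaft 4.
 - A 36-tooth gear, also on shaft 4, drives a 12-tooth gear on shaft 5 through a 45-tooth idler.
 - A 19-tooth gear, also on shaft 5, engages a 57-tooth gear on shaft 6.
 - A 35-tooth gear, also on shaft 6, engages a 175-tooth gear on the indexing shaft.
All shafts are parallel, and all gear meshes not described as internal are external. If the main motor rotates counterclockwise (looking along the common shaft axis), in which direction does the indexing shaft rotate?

the main motor → shaft 2: external mesh, 1 reversal → CW.
shaft 2 → shaft 3: internal mesh, same direction → CW.
shaft 3 → shaft 4: external mesh, 1 reversal → CCW.
shaft 4 → shaft 5: driver → idler → driven is 2 external meshes, 2 reversals → CCW.
shaft 5 → shaft 6: external mesh, 1 reversal → CW.
shaft 6 → the indexing shaft: external mesh, 1 reversal → CCW.
6 reversals in total — an even number — so the indexing shaft turns the same way as the main motor.

counterclockwise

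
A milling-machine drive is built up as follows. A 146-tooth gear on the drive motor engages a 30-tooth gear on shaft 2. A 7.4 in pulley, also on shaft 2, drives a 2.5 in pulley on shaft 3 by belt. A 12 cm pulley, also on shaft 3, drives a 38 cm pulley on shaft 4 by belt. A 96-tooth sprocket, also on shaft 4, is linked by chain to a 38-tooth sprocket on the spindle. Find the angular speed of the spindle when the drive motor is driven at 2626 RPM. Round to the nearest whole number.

30179 RPM

gear mesh 30/146 = 0.20548 → 2626/0.20548 = 12780 RPM
belt 2.5/7.4 = 0.33784 → 12780/0.33784 = 37828 RPM
belt 38/12 = 3.1667 → 37828/3.1667 = 11946 RPM
chain 38/96 = 0.39583 → 11946/0.39583 = 30179 RPM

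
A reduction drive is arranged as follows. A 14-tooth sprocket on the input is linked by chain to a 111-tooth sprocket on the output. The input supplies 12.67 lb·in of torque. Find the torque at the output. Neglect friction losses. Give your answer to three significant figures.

Chain: ratio = 111/14 = 7.9286; torque at the output = 12.67 × 7.9286 = 100.45 lb·in.

100 lb·in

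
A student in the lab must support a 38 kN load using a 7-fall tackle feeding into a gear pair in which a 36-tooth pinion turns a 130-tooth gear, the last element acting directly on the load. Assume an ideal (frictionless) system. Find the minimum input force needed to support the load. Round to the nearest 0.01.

1.50 kN

Block-and-tackle MA = number of supporting rope parts = 7.
Gear pair MA = 130/36 = 3.6111.
Combined ideal MA = 7 × 3.6111 = 25.278.
Effort = load / MA = 38 / 25.278 = 1.5033 kN.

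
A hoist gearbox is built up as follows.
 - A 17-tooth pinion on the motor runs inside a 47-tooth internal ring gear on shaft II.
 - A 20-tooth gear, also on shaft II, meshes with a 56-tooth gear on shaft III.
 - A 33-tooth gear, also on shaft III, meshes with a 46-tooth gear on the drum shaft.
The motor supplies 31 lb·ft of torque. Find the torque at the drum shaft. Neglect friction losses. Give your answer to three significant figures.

internal gear 47/17 = 2.7647 → τ = 31·2.7647 = 85.706 lb·ft
gear mesh 56/20 = 2.8 → τ = 85.706·2.8 = 239.98 lb·ft
gear mesh 46/33 = 1.3939 → τ = 239.98·1.3939 = 334.51 lb·ft

335 lb·ft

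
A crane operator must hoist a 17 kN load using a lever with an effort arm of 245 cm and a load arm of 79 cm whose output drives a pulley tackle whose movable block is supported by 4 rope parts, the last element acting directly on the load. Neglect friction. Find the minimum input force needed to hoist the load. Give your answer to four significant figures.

Lever MA = effort arm / load arm = 245/79 = 3.1013.
Block-and-tackle MA = number of supporting rope parts = 4.
Combined ideal MA = 3.1013 × 4 = 12.405.
Effort = load / MA = 17 / 12.405 = 1.3704 kN.

1.370 kN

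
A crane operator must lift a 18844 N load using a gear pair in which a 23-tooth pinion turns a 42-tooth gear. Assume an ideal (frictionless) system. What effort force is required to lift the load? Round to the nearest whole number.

10319 N

Gear pair MA = 42/23 = 1.8261.
Effort = load / MA = 18844 / 1.8261 = 10319 N.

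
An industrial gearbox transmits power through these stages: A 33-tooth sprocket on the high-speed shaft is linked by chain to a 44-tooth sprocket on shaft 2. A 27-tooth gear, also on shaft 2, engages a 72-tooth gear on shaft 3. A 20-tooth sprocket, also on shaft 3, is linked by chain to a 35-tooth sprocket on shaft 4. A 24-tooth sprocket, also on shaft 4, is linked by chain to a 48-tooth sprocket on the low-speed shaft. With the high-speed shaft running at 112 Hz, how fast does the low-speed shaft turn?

chain 44/33 = 1.3333 → 112/1.3333 = 84 Hz
gear mesh 72/27 = 2.6667 → 84/2.6667 = 31.5 Hz
chain 35/20 = 1.75 → 31.5/1.75 = 18 Hz
chain 48/24 = 2 → 18/2 = 9 Hz

9 Hz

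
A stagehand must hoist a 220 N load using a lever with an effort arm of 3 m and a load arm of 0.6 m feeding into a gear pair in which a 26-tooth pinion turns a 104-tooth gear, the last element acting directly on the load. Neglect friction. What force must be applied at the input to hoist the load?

11 N

Lever MA = effort arm / load arm = 3/0.6 = 5.
Gear pair MA = 104/26 = 4.
Combined ideal MA = 5 × 4 = 20.
Effort = load / MA = 220 / 20 = 11 N.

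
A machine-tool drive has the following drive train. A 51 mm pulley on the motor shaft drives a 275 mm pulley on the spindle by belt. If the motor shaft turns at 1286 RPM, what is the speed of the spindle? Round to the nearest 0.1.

belt 275/51 = 5.3922 → 1286/5.3922 = 238.49 RPM

238.5 RPM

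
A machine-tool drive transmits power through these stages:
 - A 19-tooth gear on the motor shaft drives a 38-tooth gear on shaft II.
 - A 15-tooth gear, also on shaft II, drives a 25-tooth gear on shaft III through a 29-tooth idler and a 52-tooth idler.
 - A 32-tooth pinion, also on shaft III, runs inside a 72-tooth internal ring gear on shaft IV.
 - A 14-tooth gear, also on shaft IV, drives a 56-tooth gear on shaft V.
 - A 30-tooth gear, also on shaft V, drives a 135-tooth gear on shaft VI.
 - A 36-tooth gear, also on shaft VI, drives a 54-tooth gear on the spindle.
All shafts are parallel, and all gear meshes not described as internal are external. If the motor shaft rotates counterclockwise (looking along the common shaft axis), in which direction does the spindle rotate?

clockwise

the motor shaft → shaft II: external mesh, 1 reversal → CW.
shaft II → shaft III: driver → idler → idler → driven is 3 external meshes, 3 reversals → CCW.
shaft III → shaft IV: internal mesh, same direction → CCW.
shaft IV → shaft V: external mesh, 1 reversal → CW.
shaft V → shaft VI: external mesh, 1 reversal → CCW.
shaft VI → the spindle: external mesh, 1 reversal → CW.
7 reversals in total — an odd number — so the spindle turns opposite to the motor shaft.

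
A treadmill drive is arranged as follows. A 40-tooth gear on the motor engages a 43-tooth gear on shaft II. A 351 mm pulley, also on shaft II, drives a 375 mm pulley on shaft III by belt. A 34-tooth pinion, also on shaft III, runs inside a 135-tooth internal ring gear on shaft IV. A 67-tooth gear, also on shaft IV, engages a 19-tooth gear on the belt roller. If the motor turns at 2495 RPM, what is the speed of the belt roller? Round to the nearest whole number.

1929 RPM

Gear mesh: ratio = 43/40 = 1.075, so shaft II turns at 2495 / 1.075 = 2320.9 RPM.
Belt: ratio = 375/351 = 1.0684, so shaft III turns at 2320.9 / 1.0684 = 2172.4 RPM.
Internal gear: ratio = 135/34 = 3.9706, so shaft IV turns at 2172.4 / 3.9706 = 547.12 RPM.
Gear mesh: ratio = 19/67 = 0.28358, so the belt roller turns at 547.12 / 0.28358 = 1929.3 RPM.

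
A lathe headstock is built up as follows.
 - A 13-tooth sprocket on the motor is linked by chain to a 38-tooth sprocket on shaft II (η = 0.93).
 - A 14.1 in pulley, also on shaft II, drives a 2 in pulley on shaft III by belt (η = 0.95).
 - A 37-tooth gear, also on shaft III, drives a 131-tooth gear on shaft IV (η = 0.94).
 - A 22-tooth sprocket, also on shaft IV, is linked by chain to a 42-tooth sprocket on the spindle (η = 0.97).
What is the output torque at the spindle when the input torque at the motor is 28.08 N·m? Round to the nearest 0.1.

63.4 N·m

chain 38/13 = 2.9231 → τ = 28.08·2.9231·0.93 = 76.334 N·m
belt 2/14.1 = 0.14184 → τ = 76.334·0.14184·0.95 = 10.286 N·m
gear mesh 131/37 = 3.5405 → τ = 10.286·3.5405·0.94 = 34.234 N·m
chain 42/22 = 1.9091 → τ = 34.234·1.9091·0.97 = 63.394 N·m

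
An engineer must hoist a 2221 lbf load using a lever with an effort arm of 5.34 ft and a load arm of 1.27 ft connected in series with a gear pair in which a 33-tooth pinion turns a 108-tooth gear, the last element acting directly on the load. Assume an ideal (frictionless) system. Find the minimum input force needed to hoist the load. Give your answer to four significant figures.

Lever MA = effort arm / load arm = 5.34/1.27 = 4.2047.
Gear pair MA = 108/33 = 3.2727.
Combined ideal MA = 4.2047 × 3.2727 = 13.761.
Effort = load / MA = 2221 / 13.761 = 161.4 lbf.

161.4 lbf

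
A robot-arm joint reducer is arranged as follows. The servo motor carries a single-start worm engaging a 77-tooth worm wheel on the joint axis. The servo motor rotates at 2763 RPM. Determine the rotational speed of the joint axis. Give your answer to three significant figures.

Worm: ratio = 77/1 = 77, so the joint axis turns at 2763 / 77 = 35.883 RPM.

35.9 RPM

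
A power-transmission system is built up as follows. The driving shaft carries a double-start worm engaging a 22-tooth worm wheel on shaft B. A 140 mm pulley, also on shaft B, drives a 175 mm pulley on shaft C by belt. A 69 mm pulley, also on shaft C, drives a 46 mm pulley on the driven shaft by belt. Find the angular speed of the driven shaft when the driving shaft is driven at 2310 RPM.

worm 22/2 = 11 → 2310/11 = 210 RPM
belt 175/140 = 1.25 → 210/1.25 = 168 RPM
belt 46/69 = 0.66667 → 168/0.66667 = 252 RPM

252 RPM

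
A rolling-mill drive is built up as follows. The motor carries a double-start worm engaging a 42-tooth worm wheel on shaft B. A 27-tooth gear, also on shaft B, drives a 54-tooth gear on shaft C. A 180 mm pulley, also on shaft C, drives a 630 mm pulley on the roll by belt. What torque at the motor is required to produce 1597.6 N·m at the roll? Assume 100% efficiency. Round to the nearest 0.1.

10.9 N·m

Overall ratio R = 21 × 2 × 3.5 = 147.
Input torque = output torque / R = 1597.6 / 147 = 10.868 N·m.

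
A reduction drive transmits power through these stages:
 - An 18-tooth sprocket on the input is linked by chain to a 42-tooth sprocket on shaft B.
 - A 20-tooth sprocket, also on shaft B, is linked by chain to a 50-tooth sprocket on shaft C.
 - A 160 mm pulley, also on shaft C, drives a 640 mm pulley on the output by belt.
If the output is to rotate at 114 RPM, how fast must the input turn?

2660 RPM

Overall ratio R = 2.3333 × 2.5 × 4 = 23.333.
Required input speed = output speed × R = 114 × 23.333 = 2660 RPM.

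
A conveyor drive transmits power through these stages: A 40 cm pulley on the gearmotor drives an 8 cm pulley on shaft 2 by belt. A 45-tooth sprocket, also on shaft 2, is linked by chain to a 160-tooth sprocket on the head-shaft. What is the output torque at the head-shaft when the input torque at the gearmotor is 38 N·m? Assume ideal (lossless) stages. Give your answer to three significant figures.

27.0 N·m

belt 8/40 = 0.2 → τ = 38·0.2 = 7.6 N·m
chain 160/45 = 3.5556 → τ = 7.6·3.5556 = 27.022 N·m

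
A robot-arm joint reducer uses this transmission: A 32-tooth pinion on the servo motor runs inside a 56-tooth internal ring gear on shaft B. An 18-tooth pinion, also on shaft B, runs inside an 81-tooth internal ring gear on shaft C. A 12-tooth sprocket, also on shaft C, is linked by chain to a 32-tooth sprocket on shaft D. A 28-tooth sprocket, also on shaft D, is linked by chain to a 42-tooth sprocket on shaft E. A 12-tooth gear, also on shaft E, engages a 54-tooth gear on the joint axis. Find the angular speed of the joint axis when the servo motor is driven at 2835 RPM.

20 RPM

the servo motor → shaft B (internal gear, 56/32): 2835 ÷ 1.75 = 1620 RPM
shaft B → shaft C (internal gear, 81/18): 1620 ÷ 4.5 = 360 RPM
shaft C → shaft D (chain, 32/12): 360 ÷ 2.6667 = 135 RPM
shaft D → shaft E (chain, 42/28): 135 ÷ 1.5 = 90 RPM
shaft E → the joint axis (gear mesh, 54/12): 90 ÷ 4.5 = 20 RPM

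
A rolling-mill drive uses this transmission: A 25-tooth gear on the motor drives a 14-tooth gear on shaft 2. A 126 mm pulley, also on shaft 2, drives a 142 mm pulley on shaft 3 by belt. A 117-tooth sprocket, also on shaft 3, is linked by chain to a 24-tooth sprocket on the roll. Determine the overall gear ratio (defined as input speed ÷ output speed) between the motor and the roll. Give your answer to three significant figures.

0.129

Each stage contributes driven/driver: gear mesh 14/25 = 0.56, belt 142/126 = 1.127, chain 24/117 = 0.20513.
Overall: 0.56 × 1.127 × 0.20513 = 0.12946.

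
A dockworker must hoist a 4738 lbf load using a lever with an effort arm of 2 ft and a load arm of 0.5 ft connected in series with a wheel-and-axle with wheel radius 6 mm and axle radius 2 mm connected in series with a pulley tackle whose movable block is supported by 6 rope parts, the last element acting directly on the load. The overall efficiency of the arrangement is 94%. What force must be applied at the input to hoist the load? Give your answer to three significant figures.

Lever MA = effort arm / load arm = 2/0.5 = 4.
Wheel-and-axle MA = R/r = 6/2 = 3.
Block-and-tackle MA = number of supporting rope parts = 6.
Combined ideal MA = 4 × 3 × 6 = 72.
Actual MA = 72 × 0.94 = 67.68.
Effort = load / actual MA = 4738 / 67.68 = 70.006 lbf.

70.0 lbf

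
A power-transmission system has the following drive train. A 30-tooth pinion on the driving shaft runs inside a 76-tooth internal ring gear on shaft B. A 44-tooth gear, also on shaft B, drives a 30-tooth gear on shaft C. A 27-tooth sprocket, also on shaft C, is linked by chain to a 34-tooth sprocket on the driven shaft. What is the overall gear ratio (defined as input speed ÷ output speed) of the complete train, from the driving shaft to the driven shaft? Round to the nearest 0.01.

2.18

Each stage contributes driven/driver: internal gear 76/30 = 2.5333, gear mesh 30/44 = 0.68182, chain 34/27 = 1.2593.
Overall: 2.5333 × 0.68182 × 1.2593 = 2.1751.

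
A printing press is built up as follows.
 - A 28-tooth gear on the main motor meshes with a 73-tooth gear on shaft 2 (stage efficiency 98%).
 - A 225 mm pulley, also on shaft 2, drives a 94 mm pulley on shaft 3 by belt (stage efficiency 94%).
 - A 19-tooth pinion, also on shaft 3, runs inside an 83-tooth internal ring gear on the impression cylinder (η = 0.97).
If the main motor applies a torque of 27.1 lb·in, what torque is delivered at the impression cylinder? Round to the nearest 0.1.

115.2 lb·in

Gear mesh: ratio = 73/28 = 2.6071; torque at shaft 2 = 27.1 × 2.6071 × 0.98 = 69.241 lb·in.
Belt: ratio = 94/225 = 0.41778; torque at shaft 3 = 69.241 × 0.41778 × 0.94 = 27.192 lb·in.
Internal gear: ratio = 83/19 = 4.3684; torque at the impression cylinder = 27.192 × 4.3684 × 0.97 = 115.22 lb·in.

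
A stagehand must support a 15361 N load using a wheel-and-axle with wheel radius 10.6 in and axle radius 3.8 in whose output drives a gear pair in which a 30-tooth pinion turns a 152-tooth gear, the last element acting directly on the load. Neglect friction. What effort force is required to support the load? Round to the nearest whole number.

Wheel-and-axle MA = R/r = 10.6/3.8 = 2.7895.
Gear pair MA = 152/30 = 5.0667.
Combined ideal MA = 2.7895 × 5.0667 = 14.133.
Effort = load / MA = 15361 / 14.133 = 1086.9 N.

1087 N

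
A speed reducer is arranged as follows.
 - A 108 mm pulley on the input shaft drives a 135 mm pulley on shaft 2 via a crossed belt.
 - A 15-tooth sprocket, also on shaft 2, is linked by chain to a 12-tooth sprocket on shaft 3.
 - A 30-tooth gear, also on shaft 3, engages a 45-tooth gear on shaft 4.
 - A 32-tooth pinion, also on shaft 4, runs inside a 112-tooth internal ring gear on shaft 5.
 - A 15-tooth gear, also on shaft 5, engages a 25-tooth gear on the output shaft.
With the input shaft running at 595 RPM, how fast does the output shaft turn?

Belt: ratio = 135/108 = 1.25, so shaft 2 turns at 595 / 1.25 = 476 RPM.
Chain: ratio = 12/15 = 0.8, so shaft 3 turns at 476 / 0.8 = 595 RPM.
Gear mesh: ratio = 45/30 = 1.5, so shaft 4 turns at 595 / 1.5 = 396.67 RPM.
Internal gear: ratio = 112/32 = 3.5, so shaft 5 turns at 396.67 / 3.5 = 113.33 RPM.
Gear mesh: ratio = 25/15 = 1.6667, so the output shaft turns at 113.33 / 1.6667 = 68 RPM.

68 RPM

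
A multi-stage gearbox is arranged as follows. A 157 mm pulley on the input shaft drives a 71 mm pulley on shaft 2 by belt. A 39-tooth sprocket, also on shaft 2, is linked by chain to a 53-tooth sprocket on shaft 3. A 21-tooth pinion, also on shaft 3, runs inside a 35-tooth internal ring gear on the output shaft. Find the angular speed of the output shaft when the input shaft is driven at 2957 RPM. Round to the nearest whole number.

2887 RPM

Belt: ratio = 71/157 = 0.45223, so shaft 2 turns at 2957 / 0.45223 = 6538.7 RPM.
Chain: ratio = 53/39 = 1.359, so shaft 3 turns at 6538.7 / 1.359 = 4811.5 RPM.
Internal gear: ratio = 35/21 = 1.6667, so the output shaft turns at 4811.5 / 1.6667 = 2886.9 RPM.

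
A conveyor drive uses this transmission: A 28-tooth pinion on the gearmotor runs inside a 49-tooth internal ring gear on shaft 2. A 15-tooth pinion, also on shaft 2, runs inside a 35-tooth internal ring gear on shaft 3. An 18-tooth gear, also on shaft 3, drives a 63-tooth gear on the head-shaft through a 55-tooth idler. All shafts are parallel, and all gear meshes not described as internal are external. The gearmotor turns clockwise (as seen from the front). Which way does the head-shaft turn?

clockwise

the gearmotor → shaft 2: internal mesh, same direction → CW.
shaft 2 → shaft 3: internal mesh, same direction → CW.
shaft 3 → the head-shaft: driver → idler → driven is 2 external meshes, 2 reversals → CW.
2 reversals in total — an even number — so the head-shaft turns the same way as the gearmotor.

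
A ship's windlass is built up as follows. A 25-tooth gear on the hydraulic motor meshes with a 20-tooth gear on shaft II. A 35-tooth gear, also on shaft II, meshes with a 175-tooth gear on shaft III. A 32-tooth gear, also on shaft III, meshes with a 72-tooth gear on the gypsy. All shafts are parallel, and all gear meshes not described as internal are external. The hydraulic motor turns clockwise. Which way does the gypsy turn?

anticlockwise

the hydraulic motor → shaft II: external mesh, 1 reversal → CCW.
shaft II → shaft III: external mesh, 1 reversal → CW.
shaft III → the gypsy: external mesh, 1 reversal → CCW.
3 reversals in total — an odd number — so the gypsy turns opposite to the hydraulic motor.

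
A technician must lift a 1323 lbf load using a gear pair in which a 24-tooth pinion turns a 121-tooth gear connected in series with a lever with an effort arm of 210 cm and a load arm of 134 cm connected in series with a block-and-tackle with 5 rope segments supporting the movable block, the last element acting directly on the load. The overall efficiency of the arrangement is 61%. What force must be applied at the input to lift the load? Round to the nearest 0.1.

54.9 lbf

Gear pair MA = 121/24 = 5.0417.
Lever MA = effort arm / load arm = 210/134 = 1.5672.
Block-and-tackle MA = number of supporting rope parts = 5.
Combined ideal MA = 5.0417 × 1.5672 × 5 = 39.506.
Actual MA = 39.506 × 0.61 = 24.098.
Effort = load / actual MA = 1323 / 24.098 = 54.9 lbf.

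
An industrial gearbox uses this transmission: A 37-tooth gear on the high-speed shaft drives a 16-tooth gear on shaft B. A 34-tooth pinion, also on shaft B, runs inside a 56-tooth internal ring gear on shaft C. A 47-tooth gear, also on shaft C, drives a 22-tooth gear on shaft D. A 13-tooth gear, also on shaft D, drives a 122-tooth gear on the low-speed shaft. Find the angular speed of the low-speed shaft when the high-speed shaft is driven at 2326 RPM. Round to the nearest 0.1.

743.4 RPM

gear mesh 16/37 = 0.43243 → 2326/0.43243 = 5378.9 RPM
internal gear 56/34 = 1.6471 → 5378.9/1.6471 = 3265.7 RPM
gear mesh 22/47 = 0.46809 → 3265.7/0.46809 = 6976.8 RPM
gear mesh 122/13 = 9.3846 → 6976.8/9.3846 = 743.43 RPM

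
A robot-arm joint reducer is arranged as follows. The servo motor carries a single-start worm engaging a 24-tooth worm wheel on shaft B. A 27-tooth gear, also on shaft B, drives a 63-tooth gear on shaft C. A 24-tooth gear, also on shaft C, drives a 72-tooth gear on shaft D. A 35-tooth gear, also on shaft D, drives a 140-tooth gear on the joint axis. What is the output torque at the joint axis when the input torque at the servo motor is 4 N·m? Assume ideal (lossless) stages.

2688 N·m

After the worm (24/1): 4 × 24 = 96 N·m
After the gear mesh (63/27): 96 × 2.3333 = 224 N·m
After the gear mesh (72/24): 224 × 3 = 672 N·m
After the gear mesh (140/35): 672 × 4 = 2688 N·m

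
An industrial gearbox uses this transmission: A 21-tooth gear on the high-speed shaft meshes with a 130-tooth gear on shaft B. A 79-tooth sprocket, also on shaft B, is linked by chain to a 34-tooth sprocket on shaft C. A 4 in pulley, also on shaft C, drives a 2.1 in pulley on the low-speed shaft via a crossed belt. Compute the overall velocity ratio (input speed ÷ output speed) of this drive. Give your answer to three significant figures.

1.40

Each stage contributes driven/driver: gear mesh 130/21 = 6.1905, chain 34/79 = 0.43038, belt 2.1/4 = 0.525.
Overall: 6.1905 × 0.43038 × 0.525 = 1.3987.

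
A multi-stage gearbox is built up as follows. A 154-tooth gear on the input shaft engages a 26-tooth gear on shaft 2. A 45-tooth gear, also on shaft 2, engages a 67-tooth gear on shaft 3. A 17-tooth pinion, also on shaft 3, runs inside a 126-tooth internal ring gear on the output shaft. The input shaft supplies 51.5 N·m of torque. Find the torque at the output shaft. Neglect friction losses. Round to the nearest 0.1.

95.9 N·m

Gear mesh: ratio = 26/154 = 0.16883; torque at shaft 2 = 51.5 × 0.16883 = 8.6948 N·m.
Gear mesh: ratio = 67/45 = 1.4889; torque at shaft 3 = 8.6948 × 1.4889 = 12.946 N·m.
Internal gear: ratio = 126/17 = 7.4118; torque at the output shaft = 12.946 × 7.4118 = 95.95 N·m.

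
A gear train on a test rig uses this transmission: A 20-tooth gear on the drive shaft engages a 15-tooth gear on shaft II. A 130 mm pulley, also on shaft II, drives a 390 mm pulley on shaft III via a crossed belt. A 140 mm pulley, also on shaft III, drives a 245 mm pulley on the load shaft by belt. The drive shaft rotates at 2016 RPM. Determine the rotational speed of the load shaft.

Gear mesh: ratio = 15/20 = 0.75, so shaft II turns at 2016 / 0.75 = 2688 RPM.
Belt: ratio = 390/130 = 3, so shaft III turns at 2688 / 3 = 896 RPM.
Belt: ratio = 245/140 = 1.75, so the load shaft turns at 896 / 1.75 = 512 RPM.

512 RPM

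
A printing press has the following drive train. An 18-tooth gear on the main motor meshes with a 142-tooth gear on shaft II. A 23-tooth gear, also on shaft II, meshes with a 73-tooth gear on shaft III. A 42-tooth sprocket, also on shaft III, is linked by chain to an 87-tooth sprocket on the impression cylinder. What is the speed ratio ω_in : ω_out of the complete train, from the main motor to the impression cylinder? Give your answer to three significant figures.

51.9

Each stage contributes driven/driver: gear mesh 142/18 = 7.8889, gear mesh 73/23 = 3.1739, chain 87/42 = 2.0714.
Overall: 7.8889 × 3.1739 × 2.0714 = 51.866.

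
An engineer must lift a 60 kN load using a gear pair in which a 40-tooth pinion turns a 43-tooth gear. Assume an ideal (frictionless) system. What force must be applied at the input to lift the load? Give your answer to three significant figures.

Gear pair MA = 43/40 = 1.075.
Effort = load / MA = 60 / 1.075 = 55.814 kN.

55.8 kN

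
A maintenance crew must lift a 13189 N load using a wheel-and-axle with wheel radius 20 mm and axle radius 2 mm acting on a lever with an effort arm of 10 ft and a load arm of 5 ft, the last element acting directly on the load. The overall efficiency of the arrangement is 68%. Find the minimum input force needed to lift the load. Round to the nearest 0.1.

969.8 N

Wheel-and-axle MA = R/r = 20/2 = 10.
Lever MA = effort arm / load arm = 10/5 = 2.
Combined ideal MA = 10 × 2 = 20.
Actual MA = 20 × 0.68 = 13.6.
Effort = load / actual MA = 13189 / 13.6 = 969.78 N.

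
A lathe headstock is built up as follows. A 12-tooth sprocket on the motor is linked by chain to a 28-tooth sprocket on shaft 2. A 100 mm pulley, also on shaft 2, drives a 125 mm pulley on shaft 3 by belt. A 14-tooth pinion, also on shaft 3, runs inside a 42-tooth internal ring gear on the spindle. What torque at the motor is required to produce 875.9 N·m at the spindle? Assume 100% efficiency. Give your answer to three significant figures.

Overall ratio R = 2.3333 × 1.25 × 3 = 8.75.
Input torque = output torque / R = 875.9 / 8.75 = 100.1 N·m.

100 N·m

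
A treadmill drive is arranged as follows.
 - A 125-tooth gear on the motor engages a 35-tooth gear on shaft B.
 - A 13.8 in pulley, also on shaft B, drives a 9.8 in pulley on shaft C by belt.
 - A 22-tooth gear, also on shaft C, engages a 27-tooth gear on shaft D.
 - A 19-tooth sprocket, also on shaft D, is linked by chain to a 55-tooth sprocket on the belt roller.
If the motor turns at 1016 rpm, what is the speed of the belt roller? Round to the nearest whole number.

1438 rpm

the motor → shaft B (gear mesh, 35/125): 1016 ÷ 0.28 = 3628.6 rpm
shaft B → shaft C (belt, 9.8/13.8): 3628.6 ÷ 0.71014 = 5109.6 rpm
shaft C → shaft D (gear mesh, 27/22): 5109.6 ÷ 1.2273 = 4163.4 rpm
shaft D → the belt roller (chain, 55/19): 4163.4 ÷ 2.8947 = 1438.3 rpm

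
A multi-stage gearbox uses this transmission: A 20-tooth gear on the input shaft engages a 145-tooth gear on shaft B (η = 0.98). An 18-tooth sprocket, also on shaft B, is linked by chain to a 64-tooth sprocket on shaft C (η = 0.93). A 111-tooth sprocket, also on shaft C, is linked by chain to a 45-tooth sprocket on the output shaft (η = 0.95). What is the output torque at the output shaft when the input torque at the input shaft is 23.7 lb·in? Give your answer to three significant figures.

Gear mesh: ratio = 145/20 = 7.25; torque at shaft B = 23.7 × 7.25 × 0.98 = 168.39 lb·in.
Chain: ratio = 64/18 = 3.5556; torque at shaft C = 168.39 × 3.5556 × 0.93 = 556.8 lb·in.
Chain: ratio = 45/111 = 0.40541; torque at the output shaft = 556.8 × 0.40541 × 0.95 = 214.45 lb·in.

214 lb·in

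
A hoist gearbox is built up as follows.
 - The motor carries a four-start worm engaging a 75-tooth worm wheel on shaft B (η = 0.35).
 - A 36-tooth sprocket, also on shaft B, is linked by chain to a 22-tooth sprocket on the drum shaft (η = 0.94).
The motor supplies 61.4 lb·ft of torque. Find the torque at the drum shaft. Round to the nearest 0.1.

231.5 lb·ft

Worm: ratio = 75/4 = 18.75; torque at shaft B = 61.4 × 18.75 × 0.35 = 402.94 lb·ft.
Chain: ratio = 22/36 = 0.61111; torque at the drum shaft = 402.94 × 0.61111 × 0.94 = 231.47 lb·ft.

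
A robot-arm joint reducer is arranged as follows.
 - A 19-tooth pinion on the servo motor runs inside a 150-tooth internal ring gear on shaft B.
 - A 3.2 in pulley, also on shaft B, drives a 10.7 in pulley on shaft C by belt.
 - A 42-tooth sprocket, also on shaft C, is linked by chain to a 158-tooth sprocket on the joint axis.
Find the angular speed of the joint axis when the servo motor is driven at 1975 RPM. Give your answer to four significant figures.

the servo motor → shaft B (internal gear, 150/19): 1975 ÷ 7.8947 = 250.17 RPM
shaft B → shaft C (belt, 10.7/3.2): 250.17 ÷ 3.3437 = 74.816 RPM
shaft C → the joint axis (chain, 158/42): 74.816 ÷ 3.7619 = 19.888 RPM

19.89 RPM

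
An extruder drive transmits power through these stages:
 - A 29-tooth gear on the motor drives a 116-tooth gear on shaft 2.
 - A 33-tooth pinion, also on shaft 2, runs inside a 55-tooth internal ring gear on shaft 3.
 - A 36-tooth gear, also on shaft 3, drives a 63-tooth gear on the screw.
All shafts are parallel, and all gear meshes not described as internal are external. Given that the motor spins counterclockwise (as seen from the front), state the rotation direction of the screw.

the motor → shaft 2: external mesh, 1 reversal → CW.
shaft 2 → shaft 3: internal mesh, same direction → CW.
shaft 3 → the screw: external mesh, 1 reversal → CCW.
2 reversals in total — an even number — so the screw turns the same way as the motor.

counterclockwise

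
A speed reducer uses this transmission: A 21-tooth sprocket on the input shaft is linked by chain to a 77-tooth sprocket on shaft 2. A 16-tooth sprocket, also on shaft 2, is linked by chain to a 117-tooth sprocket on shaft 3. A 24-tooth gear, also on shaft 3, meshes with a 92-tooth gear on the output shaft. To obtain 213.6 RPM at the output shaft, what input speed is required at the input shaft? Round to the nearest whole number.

Overall ratio R = 3.6667 × 7.3125 × 3.8333 = 102.78.
Required input speed = output speed × R = 213.6 × 102.78 = 21954 RPM.

21954 RPM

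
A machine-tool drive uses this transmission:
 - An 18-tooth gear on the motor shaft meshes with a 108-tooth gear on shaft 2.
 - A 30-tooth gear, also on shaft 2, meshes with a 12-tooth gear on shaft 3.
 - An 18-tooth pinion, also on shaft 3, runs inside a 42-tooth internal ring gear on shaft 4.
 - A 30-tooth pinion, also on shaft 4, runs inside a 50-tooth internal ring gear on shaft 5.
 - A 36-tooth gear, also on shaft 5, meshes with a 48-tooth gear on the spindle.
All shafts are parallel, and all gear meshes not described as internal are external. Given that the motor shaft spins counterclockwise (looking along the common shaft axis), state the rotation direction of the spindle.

the motor shaft → shaft 2: external mesh, 1 reversal → CW.
shaft 2 → shaft 3: external mesh, 1 reversal → CCW.
shaft 3 → shaft 4: internal mesh, same direction → CCW.
shaft 4 → shaft 5: internal mesh, same direction → CCW.
shaft 5 → the spindle: external mesh, 1 reversal → CW.
3 reversals in total — an odd number — so the spindle turns opposite to the motor shaft.

clockwise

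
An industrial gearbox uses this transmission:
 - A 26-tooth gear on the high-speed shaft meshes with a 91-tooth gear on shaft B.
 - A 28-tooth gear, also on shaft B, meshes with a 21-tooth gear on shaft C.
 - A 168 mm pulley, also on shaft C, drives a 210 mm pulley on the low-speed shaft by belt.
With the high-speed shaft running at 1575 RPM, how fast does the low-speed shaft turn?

480 RPM

Gear mesh: ratio = 91/26 = 3.5, so shaft B turns at 1575 / 3.5 = 450 RPM.
Gear mesh: ratio = 21/28 = 0.75, so shaft C turns at 450 / 0.75 = 600 RPM.
Belt: ratio = 210/168 = 1.25, so the low-speed shaft turns at 600 / 1.25 = 480 RPM.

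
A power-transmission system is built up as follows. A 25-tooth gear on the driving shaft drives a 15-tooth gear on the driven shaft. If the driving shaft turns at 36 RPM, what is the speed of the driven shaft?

60 RPM

the driving shaft → the driven shaft (gear mesh, 15/25): 36 ÷ 0.6 = 60 RPM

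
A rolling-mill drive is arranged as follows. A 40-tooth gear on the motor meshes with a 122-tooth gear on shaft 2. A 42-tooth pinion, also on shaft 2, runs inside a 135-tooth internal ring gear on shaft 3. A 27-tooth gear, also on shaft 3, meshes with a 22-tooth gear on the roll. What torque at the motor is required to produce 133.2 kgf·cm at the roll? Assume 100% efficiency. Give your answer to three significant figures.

Overall ratio R = 3.05 × 3.2143 × 0.81481 = 7.9881.
Input torque = output torque / R = 133.2 / 7.9881 = 16.675 kgf·cm.

16.7 kgf·cm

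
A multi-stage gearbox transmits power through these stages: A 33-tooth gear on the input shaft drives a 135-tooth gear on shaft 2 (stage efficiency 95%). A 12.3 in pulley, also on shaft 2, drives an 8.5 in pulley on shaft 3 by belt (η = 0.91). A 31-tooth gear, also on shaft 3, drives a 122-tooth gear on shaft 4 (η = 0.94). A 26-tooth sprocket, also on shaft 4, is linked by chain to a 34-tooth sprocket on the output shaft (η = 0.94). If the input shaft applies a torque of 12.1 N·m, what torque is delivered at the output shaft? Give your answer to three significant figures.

gear mesh 135/33 = 4.0909 → τ = 12.1·4.0909·0.95 = 47.025 N·m
belt 8.5/12.3 = 0.69106 → τ = 47.025·0.69106·0.91 = 29.572 N·m
gear mesh 122/31 = 3.9355 → τ = 29.572·3.9355·0.94 = 109.4 N·m
chain 34/26 = 1.3077 → τ = 109.4·1.3077·0.94 = 134.48 N·m

134 N·m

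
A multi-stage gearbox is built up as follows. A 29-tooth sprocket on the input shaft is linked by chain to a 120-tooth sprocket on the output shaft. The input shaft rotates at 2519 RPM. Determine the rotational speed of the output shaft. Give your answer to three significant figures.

chain 120/29 = 4.1379 → 2519/4.1379 = 608.76 RPM

609 RPM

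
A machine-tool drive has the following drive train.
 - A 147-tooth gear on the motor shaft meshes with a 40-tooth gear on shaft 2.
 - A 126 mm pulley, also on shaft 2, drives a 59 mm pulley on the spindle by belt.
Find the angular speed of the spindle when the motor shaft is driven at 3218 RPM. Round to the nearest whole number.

Gear mesh: ratio = 40/147 = 0.27211, so shaft 2 turns at 3218 / 0.27211 = 11826 RPM.
Belt: ratio = 59/126 = 0.46825, so the spindle turns at 11826 / 0.46825 = 25256 RPM.

25256 RPM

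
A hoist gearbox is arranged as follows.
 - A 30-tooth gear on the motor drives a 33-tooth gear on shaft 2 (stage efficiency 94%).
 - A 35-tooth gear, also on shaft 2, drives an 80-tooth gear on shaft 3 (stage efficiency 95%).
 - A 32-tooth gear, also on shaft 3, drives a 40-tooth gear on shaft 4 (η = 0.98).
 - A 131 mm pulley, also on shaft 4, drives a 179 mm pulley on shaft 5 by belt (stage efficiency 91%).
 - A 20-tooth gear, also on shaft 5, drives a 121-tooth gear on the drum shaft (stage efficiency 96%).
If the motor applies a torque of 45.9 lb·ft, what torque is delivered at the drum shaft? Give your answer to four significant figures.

After the gear mesh (33/30): 45.9 × 1.1 × 0.94 = 47.461 lb·ft
After the gear mesh (80/35): 47.461 × 2.2857 × 0.95 = 103.06 lb·ft
After the gear mesh (40/32): 103.06 × 1.25 × 0.98 = 126.25 lb·ft
After the belt (179/131): 126.25 × 1.3664 × 0.91 = 156.98 lb·ft
After the gear mesh (121/20): 156.98 × 6.05 × 0.96 = 911.73 lb·ft

911.7 lb·ft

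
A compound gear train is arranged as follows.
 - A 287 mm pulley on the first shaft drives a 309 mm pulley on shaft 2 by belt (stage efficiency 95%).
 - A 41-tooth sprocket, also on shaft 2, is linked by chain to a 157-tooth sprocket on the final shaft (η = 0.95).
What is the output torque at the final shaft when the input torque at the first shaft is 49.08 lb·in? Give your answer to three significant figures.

183 lb·in

Belt: ratio = 309/287 = 1.0767; torque at shaft 2 = 49.08 × 1.0767 × 0.95 = 50.2 lb·in.
Chain: ratio = 157/41 = 3.8293; torque at the final shaft = 50.2 × 3.8293 × 0.95 = 182.62 lb·in.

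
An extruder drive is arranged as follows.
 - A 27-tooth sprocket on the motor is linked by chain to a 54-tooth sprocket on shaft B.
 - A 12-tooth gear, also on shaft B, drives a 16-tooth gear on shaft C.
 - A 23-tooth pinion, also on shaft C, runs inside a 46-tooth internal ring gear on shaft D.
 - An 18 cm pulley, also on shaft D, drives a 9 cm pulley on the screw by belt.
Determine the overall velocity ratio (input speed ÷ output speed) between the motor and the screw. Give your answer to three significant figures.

2.67

Each stage contributes driven/driver: chain 54/27 = 2, gear mesh 16/12 = 1.3333, internal gear 46/23 = 2, belt 9/18 = 0.5.
Overall: 2 × 1.3333 × 2 × 0.5 = 2.6667.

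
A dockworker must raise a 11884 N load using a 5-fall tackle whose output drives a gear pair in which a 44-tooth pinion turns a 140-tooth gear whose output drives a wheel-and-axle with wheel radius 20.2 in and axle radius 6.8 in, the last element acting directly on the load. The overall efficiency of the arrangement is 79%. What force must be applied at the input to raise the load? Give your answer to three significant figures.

318 N

Block-and-tackle MA = number of supporting rope parts = 5.
Gear pair MA = 140/44 = 3.1818.
Wheel-and-axle MA = R/r = 20.2/6.8 = 2.9706.
Combined ideal MA = 5 × 3.1818 × 2.9706 = 47.259.
Actual MA = 47.259 × 0.79 = 37.335.
Effort = load / actual MA = 11884 / 37.335 = 318.31 N.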